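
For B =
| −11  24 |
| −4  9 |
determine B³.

[[−83, 168], [−28, 57]]

tr B = −2 and det B = −3, so the characteristic polynomial is λ² − (−2)λ + (−3) with roots −3 and 1.
Eigenvectors give P = [[3, 2], [1, 1]] with P⁻¹ = [[1, −2], [−1, 3]], and B = P·diag(−3, 1)·P⁻¹.
Then B³ = P·diag(−27, 1)·P⁻¹ = [[−81, 2], [−27, 1]] · [[1, −2], [−1, 3]] = [[−83, 168], [−28, 57]].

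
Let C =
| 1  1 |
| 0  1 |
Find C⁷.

C = I + N where N = [[0, 1], [0, 0]] is strictly upper-triangular, so N² = 0.
(I + N)⁷ = I + 7·N = [[1, 7], [0, 1]].

[[1, 7], [0, 1]]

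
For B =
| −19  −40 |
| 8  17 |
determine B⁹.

tr B = −2 and det B = −3, so the characteristic polynomial is λ² − (−2)λ + (−3) with roots 1 and −3.
Eigenvectors give P = [[−2, 5], [1, −2]] with P⁻¹ = [[2, 5], [1, 2]], and B = P·diag(1, −3)·P⁻¹.
Then B⁹ = P·diag(1, −19683)·P⁻¹ = [[−2, −98415], [1, 39366]] · [[2, 5], [1, 2]] = [[−98419, −196840], [39368, 78737]].

[[−98419, −196840], [39368, 78737]]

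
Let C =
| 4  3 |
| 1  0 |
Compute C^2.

[[19, 12], [4, 3]]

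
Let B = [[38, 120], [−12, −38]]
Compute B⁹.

[[9728, 30720], [−3072, −9728]]

tr B = 0 and det B = −4, so the characteristic polynomial is λ² − (0)λ + (−4) with roots −2 and 2.
Eigenvectors give P = [[−3, 10], [1, −3]] with P⁻¹ = [[3, 10], [1, 3]], and B = P·diag(−2, 2)·P⁻¹.
Then B⁹ = P·diag(−512, 512)·P⁻¹ = [[1536, 5120], [−512, −1536]] · [[3, 10], [1, 3]] = [[9728, 30720], [−3072, −9728]].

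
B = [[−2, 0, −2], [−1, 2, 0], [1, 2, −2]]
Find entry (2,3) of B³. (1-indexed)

B² = [[2, −4, 8], [0, 4, 2], [−6, 0, 2]]
B³ = [[8, 8, −20], [−2, 12, −4], [14, 4, 8]]

−4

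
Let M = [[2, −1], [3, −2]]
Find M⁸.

[[1, 0], [0, 1]]

M² = I (check: tr M = 0 and det M = −1), so M⁸ = I since 8 is even.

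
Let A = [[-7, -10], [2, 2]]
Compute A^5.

[[-1087, -2110], [422, 812]]

tr A = -5 and det A = 6, so the characteristic polynomial is λ² − (-5)λ + (6) with roots -3 and -2.
Eigenvectors give P = [[5, -2], [-2, 1]] with P⁻¹ = [[1, 2], [2, 5]], and A = P·diag(-3, -2)·P⁻¹.
Then A^5 = P·diag(-243, -32)·P⁻¹ = [[-1215, 64], [486, -32]] · [[1, 2], [2, 5]] = [[-1087, -2110], [422, 812]].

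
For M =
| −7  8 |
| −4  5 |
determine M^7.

tr M = −2 and det M = −3, so the characteristic polynomial is λ² − (−2)λ + (−3) with roots −3 and 1.
Eigenvectors give P = [[2, 1], [1, 1]] with P⁻¹ = [[1, −1], [−1, 2]], and M = P·diag(−3, 1)·P⁻¹.
Then M^7 = P·diag(−2187, 1)·P⁻¹ = [[−4374, 1], [−2187, 1]] · [[1, −1], [−1, 2]] = [[−4375, 4376], [−2188, 2189]].

[[−4375, 4376], [−2188, 2189]]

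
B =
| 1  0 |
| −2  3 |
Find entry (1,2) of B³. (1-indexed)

0

B² = [[1, 0], [−8, 9]]
B³ = [[1, 0], [−26, 27]]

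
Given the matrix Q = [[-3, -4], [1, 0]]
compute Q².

[[5, 12], [-3, -4]]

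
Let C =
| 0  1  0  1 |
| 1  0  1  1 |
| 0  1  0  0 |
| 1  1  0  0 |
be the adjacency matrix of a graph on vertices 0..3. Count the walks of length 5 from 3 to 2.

The number of length-5 walks from vertex 3 to vertex 2 is entry (3,2) of C^5, where C is the adjacency matrix.
C^2 = [[2, 1, 1, 1], [1, 3, 0, 1], [1, 0, 1, 1], [1, 1, 1, 2]]
C^3 = [[2, 4, 1, 3], [4, 2, 3, 4], [1, 3, 0, 1], [3, 4, 1, 2]]
C^4 = [[7, 6, 4, 6], [6, 11, 2, 6], [4, 2, 3, 4], [6, 6, 4, 7]]
C^5 = [[12, 17, 6, 13], [17, 14, 11, 17], [6, 11, 2, 6], [13, 17, 6, 12]]

6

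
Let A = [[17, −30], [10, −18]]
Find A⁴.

tr A = −1 and det A = −6, so the characteristic polynomial is λ² − (−1)λ + (−6) with roots 2 and −3.
Eigenvectors give P = [[2, −3], [1, −2]] with P⁻¹ = [[2, −3], [1, −2]], and A = P·diag(2, −3)·P⁻¹.
Then A⁴ = P·diag(16, 81)·P⁻¹ = [[32, −243], [16, −162]] · [[2, −3], [1, −2]] = [[−179, 390], [−130, 276]].

[[−179, 390], [−130, 276]]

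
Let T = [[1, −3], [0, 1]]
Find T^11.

[[1, −33], [0, 1]]

T = I + N where N = [[0, −3], [0, 0]] is strictly upper-triangular, so N^2 = 0.
(I + N)^11 = I + 11·N = [[1, −33], [0, 1]].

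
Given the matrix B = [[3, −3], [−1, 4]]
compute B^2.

[[12, −21], [−7, 19]]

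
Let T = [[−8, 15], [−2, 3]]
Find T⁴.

tr T = −5 and det T = 6, so the characteristic polynomial is λ² − (−5)λ + (6) with roots −2 and −3.
Eigenvectors give P = [[−5, 3], [−2, 1]] with P⁻¹ = [[1, −3], [2, −5]], and T = P·diag(−2, −3)·P⁻¹.
Then T⁴ = P·diag(16, 81)·P⁻¹ = [[−80, 243], [−32, 81]] · [[1, −3], [2, −5]] = [[406, −975], [130, −309]].

[[406, −975], [130, −309]]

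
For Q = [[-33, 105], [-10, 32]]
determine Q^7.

[[-16077, 48615], [-4630, 14018]]

tr Q = -1 and det Q = -6, so the characteristic polynomial is λ² − (-1)λ + (-6) with roots 2 and -3.
Eigenvectors give P = [[3, 7], [1, 2]] with P⁻¹ = [[-2, 7], [1, -3]], and Q = P·diag(2, -3)·P⁻¹.
Then Q^7 = P·diag(128, -2187)·P⁻¹ = [[384, -15309], [128, -4374]] · [[-2, 7], [1, -3]] = [[-16077, 48615], [-4630, 14018]].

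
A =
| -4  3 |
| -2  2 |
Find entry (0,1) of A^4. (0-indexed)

A^2 = [[10, -6], [4, -2]]
A^3 = [[-28, 18], [-12, 8]]
A^4 = [[76, -48], [32, -20]]

-48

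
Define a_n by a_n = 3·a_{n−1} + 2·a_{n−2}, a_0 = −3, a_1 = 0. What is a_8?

With companion matrix T = [[3, 2], [1, 0]], [a_n, a_{n−1}]ᵀ = T·[a_{n−1}, a_{n−2}]ᵀ, so [a_8, a_7]ᵀ = T⁷·[a_1, a_0]ᵀ.
T⁷ = [[6279, 3526], [1763, 990]], giving [a_8, a_7]ᵀ = [[−10578], [−2970]].

−10578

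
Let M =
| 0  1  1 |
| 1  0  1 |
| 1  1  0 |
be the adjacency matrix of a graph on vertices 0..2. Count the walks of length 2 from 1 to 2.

The number of length-2 walks from vertex 1 to vertex 2 is entry (1,2) of M^2, where M is the adjacency matrix.
M^2 = [[2, 1, 1], [1, 2, 1], [1, 1, 2]]

1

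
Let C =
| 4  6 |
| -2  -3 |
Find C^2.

[[4, 6], [-2, -3]]

C² = C (a projection; rank 1, trace 1), so C^2 = C.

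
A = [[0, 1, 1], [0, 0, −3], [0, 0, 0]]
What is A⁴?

[[0, 0, 0], [0, 0, 0], [0, 0, 0]]

A is strictly triangular, hence nilpotent: A³ = 0, so A⁴ = 0.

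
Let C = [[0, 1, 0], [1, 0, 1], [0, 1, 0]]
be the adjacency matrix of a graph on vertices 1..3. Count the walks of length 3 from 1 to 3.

The number of length-3 walks from vertex 1 to vertex 3 is entry (1,3) of C^3, where C is the adjacency matrix.
C^2 = [[1, 0, 1], [0, 2, 0], [1, 0, 1]]
C^3 = [[0, 2, 0], [2, 0, 2], [0, 2, 0]]

0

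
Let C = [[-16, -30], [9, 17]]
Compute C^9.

[[-2566, -5130], [1539, 3077]]

tr C = 1 and det C = -2, so the characteristic polynomial is λ² − (1)λ + (-2) with roots -1 and 2.
Eigenvectors give P = [[-2, 5], [1, -3]] with P⁻¹ = [[-3, -5], [-1, -2]], and C = P·diag(-1, 2)·P⁻¹.
Then C^9 = P·diag(-1, 512)·P⁻¹ = [[2, 2560], [-1, -1536]] · [[-3, -5], [-1, -2]] = [[-2566, -5130], [1539, 3077]].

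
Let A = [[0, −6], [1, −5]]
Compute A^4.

tr A = −5 and det A = 6, so the characteristic polynomial is λ² − (−5)λ + (6) with roots −3 and −2.
Eigenvectors give P = [[−2, 3], [−1, 1]] with P⁻¹ = [[1, −3], [1, −2]], and A = P·diag(−3, −2)·P⁻¹.
Then A^4 = P·diag(81, 16)·P⁻¹ = [[−162, 48], [−81, 16]] · [[1, −3], [1, −2]] = [[−114, 390], [−65, 211]].

[[−114, 390], [−65, 211]]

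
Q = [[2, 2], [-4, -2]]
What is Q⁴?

Q² = [[-4, 0], [0, -4]]
Q³ = [[-8, -8], [16, 8]]
Q⁴ = [[16, 0], [0, 16]]

[[16, 0], [0, 16]]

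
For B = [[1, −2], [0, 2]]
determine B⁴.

[[1, −30], [0, 16]]

B² = [[1, −6], [0, 4]]
B³ = [[1, −14], [0, 8]]
B⁴ = [[1, −30], [0, 16]]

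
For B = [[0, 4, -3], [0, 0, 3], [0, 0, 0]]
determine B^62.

B is strictly triangular, hence nilpotent: B^3 = 0, so B^62 = 0.

[[0, 0, 0], [0, 0, 0], [0, 0, 0]]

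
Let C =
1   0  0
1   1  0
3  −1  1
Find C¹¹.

C = I + N where N = [[0, 0, 0], [1, 0, 0], [3, −1, 0]] is strictly lower-triangular, so N³ = 0.
(I + N)¹¹ = I + 11·N + 55·N² = [[1, 0, 0], [11, 1, 0], [−22, −11, 1]].

[[1, 0, 0], [11, 1, 0], [−22, −11, 1]]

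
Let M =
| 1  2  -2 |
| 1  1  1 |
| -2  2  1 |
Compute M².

[[7, 0, -2], [0, 5, 0], [-2, 0, 7]]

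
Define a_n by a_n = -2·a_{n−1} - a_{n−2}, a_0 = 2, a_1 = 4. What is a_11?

With companion matrix T = [[-2, -1], [1, 0]], [a_n, a_{n−1}]ᵀ = T·[a_{n−1}, a_{n−2}]ᵀ, so [a_11, a_10]ᵀ = T^10·[a_1, a_0]ᵀ.
T^10 = [[11, 10], [-10, -9]], giving [a_11, a_10]ᵀ = [[64], [-58]].

64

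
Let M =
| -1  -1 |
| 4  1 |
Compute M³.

M² = [[-3, 0], [0, -3]]
M³ = [[3, 3], [-12, -3]]

[[3, 3], [-12, -3]]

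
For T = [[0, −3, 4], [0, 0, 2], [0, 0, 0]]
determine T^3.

[[0, 0, 0], [0, 0, 0], [0, 0, 0]]

T is strictly triangular, hence nilpotent: T^3 = 0, so T^3 = 0.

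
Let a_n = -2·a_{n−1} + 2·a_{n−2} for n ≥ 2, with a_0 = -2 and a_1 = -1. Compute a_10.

-3104

With companion matrix Q = [[-2, 2], [1, 0]], [a_n, a_{n−1}]ᵀ = Q·[a_{n−1}, a_{n−2}]ᵀ, so [a_10, a_9]ᵀ = Q⁹·[a_1, a_0]ᵀ.
Q⁹ = [[-6688, 4896], [2448, -1792]], giving [a_10, a_9]ᵀ = [[-3104], [1136]].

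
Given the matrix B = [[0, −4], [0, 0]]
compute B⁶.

[[0, 0], [0, 0]]

B is strictly triangular, hence nilpotent: B² = 0, so B⁶ = 0.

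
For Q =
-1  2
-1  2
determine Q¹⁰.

Q² = Q (a projection; rank 1, trace 1), so Q¹⁰ = Q.

[[-1, 2], [-1, 2]]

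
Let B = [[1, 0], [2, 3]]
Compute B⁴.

[[1, 0], [80, 81]]

tr B = 4 and det B = 3, so the characteristic polynomial is λ² − (4)λ + (3) with roots 3 and 1.
Eigenvectors give P = [[0, -1], [-1, 1]] with P⁻¹ = [[-1, -1], [-1, 0]], and B = P·diag(3, 1)·P⁻¹.
Then B⁴ = P·diag(81, 1)·P⁻¹ = [[0, -1], [-81, 1]] · [[-1, -1], [-1, 0]] = [[1, 0], [80, 81]].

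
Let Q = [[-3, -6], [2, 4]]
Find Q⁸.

[[-3, -6], [2, 4]]

Q² = Q (a projection; rank 1, trace 1), so Q⁸ = Q.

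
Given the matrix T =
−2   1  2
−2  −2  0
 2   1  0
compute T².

[[6, −2, −4], [8, 2, −4], [−6, 0, 4]]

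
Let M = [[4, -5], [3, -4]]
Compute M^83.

M² = I (check: tr M = 0 and det M = -1), so M^83 = M since 83 is odd.

[[4, -5], [3, -4]]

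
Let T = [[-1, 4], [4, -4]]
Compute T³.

[[-97, 148], [148, -208]]

T² = [[17, -20], [-20, 32]]
T³ = [[-97, 148], [148, -208]]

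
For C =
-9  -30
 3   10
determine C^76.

[[-9, -30], [3, 10]]

C² = C (a projection; rank 1, trace 1), so C^76 = C.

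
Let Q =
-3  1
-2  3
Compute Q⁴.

Q² = [[7, 0], [0, 7]]
Q³ = [[-21, 7], [-14, 21]]
Q⁴ = [[49, 0], [0, 49]]

[[49, 0], [0, 49]]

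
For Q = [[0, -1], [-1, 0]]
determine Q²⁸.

[[1, 0], [0, 1]]

Q² = I (check: tr Q = 0 and det Q = -1), so Q²⁸ = I since 28 is even.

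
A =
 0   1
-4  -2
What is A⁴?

A² = [[-4, -2], [8, 0]]
A³ = [[8, 0], [0, 8]]
A⁴ = [[0, 8], [-32, -16]]

[[0, 8], [-32, -16]]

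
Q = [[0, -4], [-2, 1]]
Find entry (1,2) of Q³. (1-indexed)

Q² = [[8, -4], [-2, 9]]
Q³ = [[8, -36], [-18, 17]]

-36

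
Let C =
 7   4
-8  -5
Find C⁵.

tr C = 2 and det C = -3, so the characteristic polynomial is λ² − (2)λ + (-3) with roots -1 and 3.
Eigenvectors give P = [[-1, -1], [2, 1]] with P⁻¹ = [[1, 1], [-2, -1]], and C = P·diag(-1, 3)·P⁻¹.
Then C⁵ = P·diag(-1, 243)·P⁻¹ = [[1, -243], [-2, 243]] · [[1, 1], [-2, -1]] = [[487, 244], [-488, -245]].

[[487, 244], [-488, -245]]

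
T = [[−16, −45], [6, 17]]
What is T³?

[[−46, −135], [18, 53]]

tr T = 1 and det T = −2, so the characteristic polynomial is λ² − (1)λ + (−2) with roots −1 and 2.
Eigenvectors give P = [[−3, −5], [1, 2]] with P⁻¹ = [[−2, −5], [1, 3]], and T = P·diag(−1, 2)·P⁻¹.
Then T³ = P·diag(−1, 8)·P⁻¹ = [[3, −40], [−1, 16]] · [[−2, −5], [1, 3]] = [[−46, −135], [18, 53]].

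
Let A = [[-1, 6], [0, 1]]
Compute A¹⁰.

A² = I (check: tr A = 0 and det A = -1), so A¹⁰ = I since 10 is even.

[[1, 0], [0, 1]]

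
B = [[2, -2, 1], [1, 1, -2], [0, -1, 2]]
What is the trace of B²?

9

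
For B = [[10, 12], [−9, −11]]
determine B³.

tr B = −1 and det B = −2, so the characteristic polynomial is λ² − (−1)λ + (−2) with roots 1 and −2.
Eigenvectors give P = [[4, −1], [−3, 1]] with P⁻¹ = [[1, 1], [3, 4]], and B = P·diag(1, −2)·P⁻¹.
Then B³ = P·diag(1, −8)·P⁻¹ = [[4, 8], [−3, −8]] · [[1, 1], [3, 4]] = [[28, 36], [−27, −35]].

[[28, 36], [−27, −35]]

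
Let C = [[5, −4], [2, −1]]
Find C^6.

tr C = 4 and det C = 3, so the characteristic polynomial is λ² − (4)λ + (3) with roots 1 and 3.
Eigenvectors give P = [[−1, 2], [−1, 1]] with P⁻¹ = [[1, −2], [1, −1]], and C = P·diag(1, 3)·P⁻¹.
Then C^6 = P·diag(1, 729)·P⁻¹ = [[−1, 1458], [−1, 729]] · [[1, −2], [1, −1]] = [[1457, −1456], [728, −727]].

[[1457, −1456], [728, −727]]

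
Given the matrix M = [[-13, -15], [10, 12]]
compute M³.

tr M = -1 and det M = -6, so the characteristic polynomial is λ² − (-1)λ + (-6) with roots -3 and 2.
Eigenvectors give P = [[3, -1], [-2, 1]] with P⁻¹ = [[1, 1], [2, 3]], and M = P·diag(-3, 2)·P⁻¹.
Then M³ = P·diag(-27, 8)·P⁻¹ = [[-81, -8], [54, 8]] · [[1, 1], [2, 3]] = [[-97, -105], [70, 78]].

[[-97, -105], [70, 78]]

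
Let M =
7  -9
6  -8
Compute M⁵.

[[67, -99], [66, -98]]

tr M = -1 and det M = -2, so the characteristic polynomial is λ² − (-1)λ + (-2) with roots 1 and -2.
Eigenvectors give P = [[-3, -1], [-2, -1]] with P⁻¹ = [[-1, 1], [2, -3]], and M = P·diag(1, -2)·P⁻¹.
Then M⁵ = P·diag(1, -32)·P⁻¹ = [[-3, 32], [-2, 32]] · [[-1, 1], [2, -3]] = [[67, -99], [66, -98]].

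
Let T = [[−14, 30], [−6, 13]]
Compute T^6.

tr T = −1 and det T = −2, so the characteristic polynomial is λ² − (−1)λ + (−2) with roots 1 and −2.
Eigenvectors give P = [[2, 5], [1, 2]] with P⁻¹ = [[−2, 5], [1, −2]], and T = P·diag(1, −2)·P⁻¹.
Then T^6 = P·diag(1, 64)·P⁻¹ = [[2, 320], [1, 128]] · [[−2, 5], [1, −2]] = [[316, −630], [126, −251]].

[[316, −630], [126, −251]]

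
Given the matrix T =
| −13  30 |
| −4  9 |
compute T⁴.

[[481, −1200], [160, −399]]

tr T = −4 and det T = 3, so the characteristic polynomial is λ² − (−4)λ + (3) with roots −3 and −1.
Eigenvectors give P = [[3, −5], [1, −2]] with P⁻¹ = [[2, −5], [1, −3]], and T = P·diag(−3, −1)·P⁻¹.
Then T⁴ = P·diag(81, 1)·P⁻¹ = [[243, −5], [81, −2]] · [[2, −5], [1, −3]] = [[481, −1200], [160, −399]].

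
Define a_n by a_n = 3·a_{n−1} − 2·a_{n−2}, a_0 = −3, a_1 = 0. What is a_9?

With companion matrix Q = [[3, −2], [1, 0]], [a_n, a_{n−1}]ᵀ = Q·[a_{n−1}, a_{n−2}]ᵀ, so [a_9, a_8]ᵀ = Q^8·[a_1, a_0]ᵀ.
Q^8 = [[511, −510], [255, −254]], giving [a_9, a_8]ᵀ = [[1530], [762]].

1530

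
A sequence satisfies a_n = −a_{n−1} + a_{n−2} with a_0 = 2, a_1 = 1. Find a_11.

With companion matrix Q = [[−1, 1], [1, 0]], [a_n, a_{n−1}]ᵀ = Q·[a_{n−1}, a_{n−2}]ᵀ, so [a_11, a_10]ᵀ = Q¹⁰·[a_1, a_0]ᵀ.
Q¹⁰ = [[89, −55], [−55, 34]], giving [a_11, a_10]ᵀ = [[−21], [13]].

−21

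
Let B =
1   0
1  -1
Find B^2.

[[1, 0], [0, 1]]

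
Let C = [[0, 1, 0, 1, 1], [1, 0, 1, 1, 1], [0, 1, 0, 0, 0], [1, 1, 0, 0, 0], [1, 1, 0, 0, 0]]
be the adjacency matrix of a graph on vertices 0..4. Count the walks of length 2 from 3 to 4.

2

The number of length-2 walks from vertex 3 to vertex 4 is entry (3,4) of C^2, where C is the adjacency matrix.
C^2 = [[3, 2, 1, 1, 1], [2, 4, 0, 1, 1], [1, 0, 1, 1, 1], [1, 1, 1, 2, 2], [1, 1, 1, 2, 2]]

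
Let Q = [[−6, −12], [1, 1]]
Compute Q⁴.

tr Q = −5 and det Q = 6, so the characteristic polynomial is λ² − (−5)λ + (6) with roots −2 and −3.
Eigenvectors give P = [[−3, −4], [1, 1]] with P⁻¹ = [[1, 4], [−1, −3]], and Q = P·diag(−2, −3)·P⁻¹.
Then Q⁴ = P·diag(16, 81)·P⁻¹ = [[−48, −324], [16, 81]] · [[1, 4], [−1, −3]] = [[276, 780], [−65, −179]].

[[276, 780], [−65, −179]]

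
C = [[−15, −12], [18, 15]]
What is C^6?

tr C = 0 and det C = −9, so the characteristic polynomial is λ² − (0)λ + (−9) with roots 3 and −3.
Eigenvectors give P = [[−2, −1], [3, 1]] with P⁻¹ = [[1, 1], [−3, −2]], and C = P·diag(3, −3)·P⁻¹.
Then C^6 = P·diag(729, 729)·P⁻¹ = [[−1458, −729], [2187, 729]] · [[1, 1], [−3, −2]] = [[729, 0], [0, 729]].

[[729, 0], [0, 729]]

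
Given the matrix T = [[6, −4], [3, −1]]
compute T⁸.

tr T = 5 and det T = 6, so the characteristic polynomial is λ² − (5)λ + (6) with roots 3 and 2.
Eigenvectors give P = [[4, 1], [3, 1]] with P⁻¹ = [[1, −1], [−3, 4]], and T = P·diag(3, 2)·P⁻¹.
Then T⁸ = P·diag(6561, 256)·P⁻¹ = [[26244, 256], [19683, 256]] · [[1, −1], [−3, 4]] = [[25476, −25220], [18915, −18659]].

[[25476, −25220], [18915, −18659]]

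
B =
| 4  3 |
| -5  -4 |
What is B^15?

B² = I (check: tr B = 0 and det B = -1), so B^15 = B since 15 is odd.

[[4, 3], [-5, -4]]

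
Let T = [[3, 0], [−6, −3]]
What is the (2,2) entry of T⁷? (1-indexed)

tr T = 0 and det T = −9, so the characteristic polynomial is λ² − (0)λ + (−9) with roots 3 and −3.
Eigenvectors give P = [[1, 0], [−1, 1]] with P⁻¹ = [[1, 0], [1, 1]], and T = P·diag(3, −3)·P⁻¹.
Then T⁷ = P·diag(2187, −2187)·P⁻¹ = [[2187, 0], [−2187, −2187]] · [[1, 0], [1, 1]] = [[2187, 0], [−4374, −2187]].

−2187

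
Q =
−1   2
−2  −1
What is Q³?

Q² = [[−3, −4], [4, −3]]
Q³ = [[11, −2], [2, 11]]

[[11, −2], [2, 11]]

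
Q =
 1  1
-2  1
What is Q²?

[[-1, 2], [-4, -1]]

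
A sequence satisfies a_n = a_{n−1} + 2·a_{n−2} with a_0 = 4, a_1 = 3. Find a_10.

2391

With companion matrix A = [[1, 2], [1, 0]], [a_n, a_{n−1}]ᵀ = A·[a_{n−1}, a_{n−2}]ᵀ, so [a_10, a_9]ᵀ = A⁹·[a_1, a_0]ᵀ.
A⁹ = [[341, 342], [171, 170]], giving [a_10, a_9]ᵀ = [[2391], [1193]].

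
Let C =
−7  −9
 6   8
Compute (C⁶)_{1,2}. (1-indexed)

tr C = 1 and det C = −2, so the characteristic polynomial is λ² − (1)λ + (−2) with roots 2 and −1.
Eigenvectors give P = [[−1, −3], [1, 2]] with P⁻¹ = [[2, 3], [−1, −1]], and C = P·diag(2, −1)·P⁻¹.
Then C⁶ = P·diag(64, 1)·P⁻¹ = [[−64, −3], [64, 2]] · [[2, 3], [−1, −1]] = [[−125, −189], [126, 190]].

−189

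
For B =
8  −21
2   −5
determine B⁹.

tr B = 3 and det B = 2, so the characteristic polynomial is λ² − (3)λ + (2) with roots 2 and 1.
Eigenvectors give P = [[7, 3], [2, 1]] with P⁻¹ = [[1, −3], [−2, 7]], and B = P·diag(2, 1)·P⁻¹.
Then B⁹ = P·diag(512, 1)·P⁻¹ = [[3584, 3], [1024, 1]] · [[1, −3], [−2, 7]] = [[3578, −10731], [1022, −3065]].

[[3578, −10731], [1022, −3065]]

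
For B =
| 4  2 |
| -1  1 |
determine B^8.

tr B = 5 and det B = 6, so the characteristic polynomial is λ² − (5)λ + (6) with roots 2 and 3.
Eigenvectors give P = [[1, 2], [-1, -1]] with P⁻¹ = [[-1, -2], [1, 1]], and B = P·diag(2, 3)·P⁻¹.
Then B^8 = P·diag(256, 6561)·P⁻¹ = [[256, 13122], [-256, -6561]] · [[-1, -2], [1, 1]] = [[12866, 12610], [-6305, -6049]].

[[12866, 12610], [-6305, -6049]]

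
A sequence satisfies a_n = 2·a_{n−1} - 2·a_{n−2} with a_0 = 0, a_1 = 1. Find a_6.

-8

With companion matrix T = [[2, -2], [1, 0]], [a_n, a_{n−1}]ᵀ = T·[a_{n−1}, a_{n−2}]ᵀ, so [a_6, a_5]ᵀ = T⁵·[a_1, a_0]ᵀ.
T⁵ = [[-8, 8], [-4, 0]], giving [a_6, a_5]ᵀ = [[-8], [-4]].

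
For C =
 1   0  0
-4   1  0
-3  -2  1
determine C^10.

[[1, 0, 0], [-40, 1, 0], [330, -20, 1]]

C = I + N where N = [[0, 0, 0], [-4, 0, 0], [-3, -2, 0]] is strictly lower-triangular, so N^3 = 0.
(I + N)^10 = I + 10·N + 45·N^2 = [[1, 0, 0], [-40, 1, 0], [330, -20, 1]].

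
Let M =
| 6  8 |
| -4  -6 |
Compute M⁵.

[[96, 128], [-64, -96]]

tr M = 0 and det M = -4, so the characteristic polynomial is λ² − (0)λ + (-4) with roots 2 and -2.
Eigenvectors give P = [[2, 1], [-1, -1]] with P⁻¹ = [[1, 1], [-1, -2]], and M = P·diag(2, -2)·P⁻¹.
Then M⁵ = P·diag(32, -32)·P⁻¹ = [[64, -32], [-32, 32]] · [[1, 1], [-1, -2]] = [[96, 128], [-64, -96]].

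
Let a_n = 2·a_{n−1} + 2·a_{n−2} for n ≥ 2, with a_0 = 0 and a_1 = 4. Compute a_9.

With companion matrix C = [[2, 2], [1, 0]], [a_n, a_{n−1}]ᵀ = C·[a_{n−1}, a_{n−2}]ᵀ, so [a_9, a_8]ᵀ = C⁸·[a_1, a_0]ᵀ.
C⁸ = [[2448, 1792], [896, 656]], giving [a_9, a_8]ᵀ = [[9792], [3584]].

9792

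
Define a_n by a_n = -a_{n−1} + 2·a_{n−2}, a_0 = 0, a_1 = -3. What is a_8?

255

With companion matrix A = [[-1, 2], [1, 0]], [a_n, a_{n−1}]ᵀ = A·[a_{n−1}, a_{n−2}]ᵀ, so [a_8, a_7]ᵀ = A^7·[a_1, a_0]ᵀ.
A^7 = [[-85, 86], [43, -42]], giving [a_8, a_7]ᵀ = [[255], [-129]].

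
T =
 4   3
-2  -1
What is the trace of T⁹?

tr T = 3 and det T = 2, so the characteristic polynomial is λ² − (3)λ + (2) with roots 2 and 1.
Eigenvectors give P = [[3, -1], [-2, 1]] with P⁻¹ = [[1, 1], [2, 3]], and T = P·diag(2, 1)·P⁻¹.
Then T⁹ = P·diag(512, 1)·P⁻¹ = [[1536, -1], [-1024, 1]] · [[1, 1], [2, 3]] = [[1534, 1533], [-1022, -1021]].

513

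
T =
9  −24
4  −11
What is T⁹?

[[39369, −118104], [19684, −59051]]

tr T = −2 and det T = −3, so the characteristic polynomial is λ² − (−2)λ + (−3) with roots 1 and −3.
Eigenvectors give P = [[−3, 2], [−1, 1]] with P⁻¹ = [[−1, 2], [−1, 3]], and T = P·diag(1, −3)·P⁻¹.
Then T⁹ = P·diag(1, −19683)·P⁻¹ = [[−3, −39366], [−1, −19683]] · [[−1, 2], [−1, 3]] = [[39369, −118104], [19684, −59051]].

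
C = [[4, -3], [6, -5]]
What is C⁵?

tr C = -1 and det C = -2, so the characteristic polynomial is λ² − (-1)λ + (-2) with roots 1 and -2.
Eigenvectors give P = [[-1, -1], [-1, -2]] with P⁻¹ = [[-2, 1], [1, -1]], and C = P·diag(1, -2)·P⁻¹.
Then C⁵ = P·diag(1, -32)·P⁻¹ = [[-1, 32], [-1, 64]] · [[-2, 1], [1, -1]] = [[34, -33], [66, -65]].

[[34, -33], [66, -65]]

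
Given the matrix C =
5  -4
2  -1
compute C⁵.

[[485, -484], [242, -241]]

tr C = 4 and det C = 3, so the characteristic polynomial is λ² − (4)λ + (3) with roots 3 and 1.
Eigenvectors give P = [[2, -1], [1, -1]] with P⁻¹ = [[1, -1], [1, -2]], and C = P·diag(3, 1)·P⁻¹.
Then C⁵ = P·diag(243, 1)·P⁻¹ = [[486, -1], [243, -1]] · [[1, -1], [1, -2]] = [[485, -484], [242, -241]].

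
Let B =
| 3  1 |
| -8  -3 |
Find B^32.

B² = I (check: tr B = 0 and det B = -1), so B^32 = I since 32 is even.

[[1, 0], [0, 1]]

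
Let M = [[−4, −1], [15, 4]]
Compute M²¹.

M² = I (check: tr M = 0 and det M = −1), so M²¹ = M since 21 is odd.

[[−4, −1], [15, 4]]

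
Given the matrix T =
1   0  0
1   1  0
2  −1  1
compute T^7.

[[1, 0, 0], [7, 1, 0], [−7, −7, 1]]

T = I + N where N = [[0, 0, 0], [1, 0, 0], [2, −1, 0]] is strictly lower-triangular, so N^3 = 0.
(I + N)^7 = I + 7·N + 21·N^2 = [[1, 0, 0], [7, 1, 0], [−7, −7, 1]].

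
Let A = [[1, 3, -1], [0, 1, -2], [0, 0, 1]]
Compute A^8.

[[1, 24, -176], [0, 1, -16], [0, 0, 1]]

A = I + N where N = [[0, 3, -1], [0, 0, -2], [0, 0, 0]] is strictly upper-triangular, so N^3 = 0.
(I + N)^8 = I + 8·N + 28·N^2 = [[1, 24, -176], [0, 1, -16], [0, 0, 1]].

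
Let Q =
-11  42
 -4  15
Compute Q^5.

[[-1451, 5082], [-484, 1695]]

tr Q = 4 and det Q = 3, so the characteristic polynomial is λ² − (4)λ + (3) with roots 3 and 1.
Eigenvectors give P = [[3, 7], [1, 2]] with P⁻¹ = [[-2, 7], [1, -3]], and Q = P·diag(3, 1)·P⁻¹.
Then Q^5 = P·diag(243, 1)·P⁻¹ = [[729, 7], [243, 2]] · [[-2, 7], [1, -3]] = [[-1451, 5082], [-484, 1695]].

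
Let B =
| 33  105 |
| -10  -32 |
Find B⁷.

[[16077, 48615], [-4630, -14018]]

tr B = 1 and det B = -6, so the characteristic polynomial is λ² − (1)λ + (-6) with roots -2 and 3.
Eigenvectors give P = [[3, -7], [-1, 2]] with P⁻¹ = [[-2, -7], [-1, -3]], and B = P·diag(-2, 3)·P⁻¹.
Then B⁷ = P·diag(-128, 2187)·P⁻¹ = [[-384, -15309], [128, 4374]] · [[-2, -7], [-1, -3]] = [[16077, 48615], [-4630, -14018]].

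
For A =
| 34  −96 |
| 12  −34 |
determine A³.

tr A = 0 and det A = −4, so the characteristic polynomial is λ² − (0)λ + (−4) with roots −2 and 2.
Eigenvectors give P = [[−8, 3], [−3, 1]] with P⁻¹ = [[1, −3], [3, −8]], and A = P·diag(−2, 2)·P⁻¹.
Then A³ = P·diag(−8, 8)·P⁻¹ = [[64, 24], [24, 8]] · [[1, −3], [3, −8]] = [[136, −384], [48, −136]].

[[136, −384], [48, −136]]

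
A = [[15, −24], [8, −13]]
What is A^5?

[[975, −1464], [488, −733]]

tr A = 2 and det A = −3, so the characteristic polynomial is λ² − (2)λ + (−3) with roots −1 and 3.
Eigenvectors give P = [[−3, 2], [−2, 1]] with P⁻¹ = [[1, −2], [2, −3]], and A = P·diag(−1, 3)·P⁻¹.
Then A^5 = P·diag(−1, 243)·P⁻¹ = [[3, 486], [2, 243]] · [[1, −2], [2, −3]] = [[975, −1464], [488, −733]].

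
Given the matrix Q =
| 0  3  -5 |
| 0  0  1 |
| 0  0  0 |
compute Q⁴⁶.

Q is strictly triangular, hence nilpotent: Q³ = 0, so Q⁴⁶ = 0.

[[0, 0, 0], [0, 0, 0], [0, 0, 0]]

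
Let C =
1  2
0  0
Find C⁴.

[[1, 2], [0, 0]]

C² = [[1, 2], [0, 0]]
C³ = [[1, 2], [0, 0]]
C⁴ = [[1, 2], [0, 0]]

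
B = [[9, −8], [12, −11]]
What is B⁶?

tr B = −2 and det B = −3, so the characteristic polynomial is λ² − (−2)λ + (−3) with roots −3 and 1.
Eigenvectors give P = [[2, −1], [3, −1]] with P⁻¹ = [[−1, 1], [−3, 2]], and B = P·diag(−3, 1)·P⁻¹.
Then B⁶ = P·diag(729, 1)·P⁻¹ = [[1458, −1], [2187, −1]] · [[−1, 1], [−3, 2]] = [[−1455, 1456], [−2184, 2185]].

[[−1455, 1456], [−2184, 2185]]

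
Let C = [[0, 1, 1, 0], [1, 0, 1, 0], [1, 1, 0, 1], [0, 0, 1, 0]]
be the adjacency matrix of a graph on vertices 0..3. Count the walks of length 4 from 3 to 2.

2

The number of length-4 walks from vertex 3 to vertex 2 is entry (3,2) of C⁴, where C is the adjacency matrix.
C² = [[2, 1, 1, 1], [1, 2, 1, 1], [1, 1, 3, 0], [1, 1, 0, 1]]
C³ = [[2, 3, 4, 1], [3, 2, 4, 1], [4, 4, 2, 3], [1, 1, 3, 0]]
C⁴ = [[7, 6, 6, 4], [6, 7, 6, 4], [6, 6, 11, 2], [4, 4, 2, 3]]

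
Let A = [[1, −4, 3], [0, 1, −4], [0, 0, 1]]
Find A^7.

A = I + N where N = [[0, −4, 3], [0, 0, −4], [0, 0, 0]] is strictly upper-triangular, so N^3 = 0.
(I + N)^7 = I + 7·N + 21·N^2 = [[1, −28, 357], [0, 1, −28], [0, 0, 1]].

[[1, −28, 357], [0, 1, −28], [0, 0, 1]]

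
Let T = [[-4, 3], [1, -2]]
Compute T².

[[19, -18], [-6, 7]]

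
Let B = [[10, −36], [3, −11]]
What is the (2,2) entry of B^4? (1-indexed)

61

tr B = −1 and det B = −2, so the characteristic polynomial is λ² − (−1)λ + (−2) with roots 1 and −2.
Eigenvectors give P = [[4, 3], [1, 1]] with P⁻¹ = [[1, −3], [−1, 4]], and B = P·diag(1, −2)·P⁻¹.
Then B^4 = P·diag(1, 16)·P⁻¹ = [[4, 48], [1, 16]] · [[1, −3], [−1, 4]] = [[−44, 180], [−15, 61]].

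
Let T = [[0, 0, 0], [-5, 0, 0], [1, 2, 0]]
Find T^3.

T is strictly triangular, hence nilpotent: T^3 = 0, so T^3 = 0.

[[0, 0, 0], [0, 0, 0], [0, 0, 0]]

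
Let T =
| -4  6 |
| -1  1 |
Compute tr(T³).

-9

tr T = -3 and det T = 2, so the characteristic polynomial is λ² − (-3)λ + (2) with roots -1 and -2.
Eigenvectors give P = [[-2, 3], [-1, 1]] with P⁻¹ = [[1, -3], [1, -2]], and T = P·diag(-1, -2)·P⁻¹.
Then T³ = P·diag(-1, -8)·P⁻¹ = [[2, -24], [1, -8]] · [[1, -3], [1, -2]] = [[-22, 42], [-7, 13]].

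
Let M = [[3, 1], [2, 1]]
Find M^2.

[[11, 4], [8, 3]]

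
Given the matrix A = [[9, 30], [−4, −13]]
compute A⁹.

tr A = −4 and det A = 3, so the characteristic polynomial is λ² − (−4)λ + (3) with roots −3 and −1.
Eigenvectors give P = [[−5, 3], [2, −1]] with P⁻¹ = [[1, 3], [2, 5]], and A = P·diag(−3, −1)·P⁻¹.
Then A⁹ = P·diag(−19683, −1)·P⁻¹ = [[98415, −3], [−39366, 1]] · [[1, 3], [2, 5]] = [[98409, 295230], [−39364, −118093]].

[[98409, 295230], [−39364, −118093]]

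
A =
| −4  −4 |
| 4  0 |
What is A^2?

[[0, 16], [−16, −16]]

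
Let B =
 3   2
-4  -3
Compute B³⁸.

[[1, 0], [0, 1]]

B² = I (check: tr B = 0 and det B = -1), so B³⁸ = I since 38 is even.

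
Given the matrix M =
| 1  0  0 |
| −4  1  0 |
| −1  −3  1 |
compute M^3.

M = I + N where N = [[0, 0, 0], [−4, 0, 0], [−1, −3, 0]] is strictly lower-triangular, so N^3 = 0.
(I + N)^3 = I + 3·N + 3·N^2 = [[1, 0, 0], [−12, 1, 0], [33, −9, 1]].

[[1, 0, 0], [−12, 1, 0], [33, −9, 1]]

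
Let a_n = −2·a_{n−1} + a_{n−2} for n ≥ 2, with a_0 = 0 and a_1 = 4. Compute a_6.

−280

With companion matrix T = [[−2, 1], [1, 0]], [a_n, a_{n−1}]ᵀ = T·[a_{n−1}, a_{n−2}]ᵀ, so [a_6, a_5]ᵀ = T⁵·[a_1, a_0]ᵀ.
T⁵ = [[−70, 29], [29, −12]], giving [a_6, a_5]ᵀ = [[−280], [116]].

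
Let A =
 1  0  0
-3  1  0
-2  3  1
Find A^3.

[[1, 0, 0], [-9, 1, 0], [-33, 9, 1]]

A = I + N where N = [[0, 0, 0], [-3, 0, 0], [-2, 3, 0]] is strictly lower-triangular, so N^3 = 0.
(I + N)^3 = I + 3·N + 3·N^2 = [[1, 0, 0], [-9, 1, 0], [-33, 9, 1]].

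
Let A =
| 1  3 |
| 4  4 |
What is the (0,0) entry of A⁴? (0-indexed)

469

A² = [[13, 15], [20, 28]]
A³ = [[73, 99], [132, 172]]
A⁴ = [[469, 615], [820, 1084]]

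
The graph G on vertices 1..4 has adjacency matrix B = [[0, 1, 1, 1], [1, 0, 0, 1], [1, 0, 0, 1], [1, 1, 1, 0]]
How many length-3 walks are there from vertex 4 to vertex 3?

The number of length-3 walks from vertex 4 to vertex 3 is entry (4,3) of B³, where B is the adjacency matrix.
B² = [[3, 1, 1, 2], [1, 2, 2, 1], [1, 2, 2, 1], [2, 1, 1, 3]]
B³ = [[4, 5, 5, 5], [5, 2, 2, 5], [5, 2, 2, 5], [5, 5, 5, 4]]

5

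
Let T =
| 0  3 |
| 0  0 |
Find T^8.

T is strictly triangular, hence nilpotent: T^2 = 0, so T^8 = 0.

[[0, 0], [0, 0]]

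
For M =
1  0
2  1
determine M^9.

[[1, 0], [18, 1]]

M = I + N where N = [[0, 0], [2, 0]] is strictly lower-triangular, so N^2 = 0.
(I + N)^9 = I + 9·N = [[1, 0], [18, 1]].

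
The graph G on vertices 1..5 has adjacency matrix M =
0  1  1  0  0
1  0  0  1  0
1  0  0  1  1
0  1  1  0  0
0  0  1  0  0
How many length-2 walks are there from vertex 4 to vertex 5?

The number of length-2 walks from vertex 4 to vertex 5 is entry (4,5) of M², where M is the adjacency matrix.
M² = [[2, 0, 0, 2, 1], [0, 2, 2, 0, 0], [0, 2, 3, 0, 0], [2, 0, 0, 2, 1], [1, 0, 0, 1, 1]]

1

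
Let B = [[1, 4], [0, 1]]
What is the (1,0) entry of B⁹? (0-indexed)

B = I + N where N = [[0, 4], [0, 0]] is strictly upper-triangular, so N² = 0.
(I + N)⁹ = I + 9·N = [[1, 36], [0, 1]].

0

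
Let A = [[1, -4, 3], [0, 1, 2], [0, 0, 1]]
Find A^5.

A = I + N where N = [[0, -4, 3], [0, 0, 2], [0, 0, 0]] is strictly upper-triangular, so N^3 = 0.
(I + N)^5 = I + 5·N + 10·N^2 = [[1, -20, -65], [0, 1, 10], [0, 0, 1]].

[[1, -20, -65], [0, 1, 10], [0, 0, 1]]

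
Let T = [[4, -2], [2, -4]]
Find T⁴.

[[144, 0], [0, 144]]

T² = [[12, 0], [0, 12]]
T³ = [[48, -24], [24, -48]]
T⁴ = [[144, 0], [0, 144]]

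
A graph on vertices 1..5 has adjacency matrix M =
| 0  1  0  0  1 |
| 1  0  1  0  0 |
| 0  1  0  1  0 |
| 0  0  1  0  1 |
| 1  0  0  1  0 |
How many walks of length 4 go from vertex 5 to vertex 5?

The number of length-4 walks from vertex 5 to vertex 5 is entry (5,5) of M^4, where M is the adjacency matrix.
M^2 = [[2, 0, 1, 1, 0], [0, 2, 0, 1, 1], [1, 0, 2, 0, 1], [1, 1, 0, 2, 0], [0, 1, 1, 0, 2]]
M^3 = [[0, 3, 1, 1, 3], [3, 0, 3, 1, 1], [1, 3, 0, 3, 1], [1, 1, 3, 0, 3], [3, 1, 1, 3, 0]]
M^4 = [[6, 1, 4, 4, 1], [1, 6, 1, 4, 4], [4, 1, 6, 1, 4], [4, 4, 1, 6, 1], [1, 4, 4, 1, 6]]

6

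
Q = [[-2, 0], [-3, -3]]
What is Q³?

[[-8, 0], [-57, -27]]

Q² = [[4, 0], [15, 9]]
Q³ = [[-8, 0], [-57, -27]]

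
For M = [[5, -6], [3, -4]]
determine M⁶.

[[127, -126], [63, -62]]

tr M = 1 and det M = -2, so the characteristic polynomial is λ² − (1)λ + (-2) with roots -1 and 2.
Eigenvectors give P = [[1, 2], [1, 1]] with P⁻¹ = [[-1, 2], [1, -1]], and M = P·diag(-1, 2)·P⁻¹.
Then M⁶ = P·diag(1, 64)·P⁻¹ = [[1, 128], [1, 64]] · [[-1, 2], [1, -1]] = [[127, -126], [63, -62]].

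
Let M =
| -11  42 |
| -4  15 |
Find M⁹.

tr M = 4 and det M = 3, so the characteristic polynomial is λ² − (4)λ + (3) with roots 1 and 3.
Eigenvectors give P = [[-7, 3], [-2, 1]] with P⁻¹ = [[-1, 3], [-2, 7]], and M = P·diag(1, 3)·P⁻¹.
Then M⁹ = P·diag(1, 19683)·P⁻¹ = [[-7, 59049], [-2, 19683]] · [[-1, 3], [-2, 7]] = [[-118091, 413322], [-39364, 137775]].

[[-118091, 413322], [-39364, 137775]]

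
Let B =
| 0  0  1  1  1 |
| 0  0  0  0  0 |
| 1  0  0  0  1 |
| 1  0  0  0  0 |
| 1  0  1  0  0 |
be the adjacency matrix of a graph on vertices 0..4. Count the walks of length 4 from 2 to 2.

The number of length-4 walks from vertex 2 to vertex 2 is entry (2,2) of B⁴, where B is the adjacency matrix.
B² = [[3, 0, 1, 0, 1], [0, 0, 0, 0, 0], [1, 0, 2, 1, 1], [0, 0, 1, 1, 1], [1, 0, 1, 1, 2]]
B³ = [[2, 0, 4, 3, 4], [0, 0, 0, 0, 0], [4, 0, 2, 1, 3], [3, 0, 1, 0, 1], [4, 0, 3, 1, 2]]
B⁴ = [[11, 0, 6, 2, 6], [0, 0, 0, 0, 0], [6, 0, 7, 4, 6], [2, 0, 4, 3, 4], [6, 0, 6, 4, 7]]

7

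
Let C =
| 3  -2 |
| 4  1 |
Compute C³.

C² = [[1, -8], [16, -7]]
C³ = [[-29, -10], [20, -39]]

[[-29, -10], [20, -39]]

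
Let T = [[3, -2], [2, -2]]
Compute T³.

[[11, -6], [6, -4]]

T² = [[5, -2], [2, 0]]
T³ = [[11, -6], [6, -4]]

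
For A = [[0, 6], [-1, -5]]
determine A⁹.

tr A = -5 and det A = 6, so the characteristic polynomial is λ² − (-5)λ + (6) with roots -2 and -3.
Eigenvectors give P = [[-3, -2], [1, 1]] with P⁻¹ = [[-1, -2], [1, 3]], and A = P·diag(-2, -3)·P⁻¹.
Then A⁹ = P·diag(-512, -19683)·P⁻¹ = [[1536, 39366], [-512, -19683]] · [[-1, -2], [1, 3]] = [[37830, 115026], [-19171, -58025]].

[[37830, 115026], [-19171, -58025]]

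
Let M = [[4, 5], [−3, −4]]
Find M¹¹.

M² = I (check: tr M = 0 and det M = −1), so M¹¹ = M since 11 is odd.

[[4, 5], [−3, −4]]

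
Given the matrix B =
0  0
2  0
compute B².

[[0, 0], [0, 0]]

B is strictly triangular, hence nilpotent: B² = 0, so B² = 0.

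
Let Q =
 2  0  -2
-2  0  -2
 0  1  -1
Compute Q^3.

[[12, -2, -2], [-4, 6, 6], [-2, -1, 7]]

Q^2 = [[4, -2, -2], [-4, -2, 6], [-2, -1, -1]]
Q^3 = [[12, -2, -2], [-4, 6, 6], [-2, -1, 7]]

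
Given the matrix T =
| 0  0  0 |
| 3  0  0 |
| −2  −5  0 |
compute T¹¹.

T is strictly triangular, hence nilpotent: T³ = 0, so T¹¹ = 0.

[[0, 0, 0], [0, 0, 0], [0, 0, 0]]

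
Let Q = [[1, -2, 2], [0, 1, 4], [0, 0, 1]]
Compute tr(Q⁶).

3

Q = I + N where N = [[0, -2, 2], [0, 0, 4], [0, 0, 0]] is strictly upper-triangular, so N³ = 0.
(I + N)⁶ = I + 6·N + 15·N² = [[1, -12, -108], [0, 1, 24], [0, 0, 1]].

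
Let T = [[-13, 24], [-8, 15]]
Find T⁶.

[[-2183, 4368], [-1456, 2913]]

tr T = 2 and det T = -3, so the characteristic polynomial is λ² − (2)λ + (-3) with roots -1 and 3.
Eigenvectors give P = [[2, -3], [1, -2]] with P⁻¹ = [[2, -3], [1, -2]], and T = P·diag(-1, 3)·P⁻¹.
Then T⁶ = P·diag(1, 729)·P⁻¹ = [[2, -2187], [1, -1458]] · [[2, -3], [1, -2]] = [[-2183, 4368], [-1456, 2913]].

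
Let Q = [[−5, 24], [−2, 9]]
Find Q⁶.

tr Q = 4 and det Q = 3, so the characteristic polynomial is λ² − (4)λ + (3) with roots 1 and 3.
Eigenvectors give P = [[4, 3], [1, 1]] with P⁻¹ = [[1, −3], [−1, 4]], and Q = P·diag(1, 3)·P⁻¹.
Then Q⁶ = P·diag(1, 729)·P⁻¹ = [[4, 2187], [1, 729]] · [[1, −3], [−1, 4]] = [[−2183, 8736], [−728, 2913]].

[[−2183, 8736], [−728, 2913]]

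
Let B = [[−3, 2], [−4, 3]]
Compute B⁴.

[[1, 0], [0, 1]]

B² = I (check: tr B = 0 and det B = −1), so B⁴ = I since 4 is even.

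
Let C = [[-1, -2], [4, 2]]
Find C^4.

[[41, 22], [-44, 8]]

C^2 = [[-7, -2], [4, -4]]
C^3 = [[-1, 10], [-20, -16]]
C^4 = [[41, 22], [-44, 8]]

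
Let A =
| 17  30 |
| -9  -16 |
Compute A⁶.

tr A = 1 and det A = -2, so the characteristic polynomial is λ² − (1)λ + (-2) with roots 2 and -1.
Eigenvectors give P = [[-2, -5], [1, 3]] with P⁻¹ = [[-3, -5], [1, 2]], and A = P·diag(2, -1)·P⁻¹.
Then A⁶ = P·diag(64, 1)·P⁻¹ = [[-128, -5], [64, 3]] · [[-3, -5], [1, 2]] = [[379, 630], [-189, -314]].

[[379, 630], [-189, -314]]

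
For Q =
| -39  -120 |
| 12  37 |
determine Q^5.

tr Q = -2 and det Q = -3, so the characteristic polynomial is λ² − (-2)λ + (-3) with roots -3 and 1.
Eigenvectors give P = [[10, -3], [-3, 1]] with P⁻¹ = [[1, 3], [3, 10]], and Q = P·diag(-3, 1)·P⁻¹.
Then Q^5 = P·diag(-243, 1)·P⁻¹ = [[-2430, -3], [729, 1]] · [[1, 3], [3, 10]] = [[-2439, -7320], [732, 2197]].

[[-2439, -7320], [732, 2197]]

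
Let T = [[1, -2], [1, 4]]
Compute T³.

tr T = 5 and det T = 6, so the characteristic polynomial is λ² − (5)λ + (6) with roots 2 and 3.
Eigenvectors give P = [[-2, -1], [1, 1]] with P⁻¹ = [[-1, -1], [1, 2]], and T = P·diag(2, 3)·P⁻¹.
Then T³ = P·diag(8, 27)·P⁻¹ = [[-16, -27], [8, 27]] · [[-1, -1], [1, 2]] = [[-11, -38], [19, 46]].

[[-11, -38], [19, 46]]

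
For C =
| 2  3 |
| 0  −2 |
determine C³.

C² = [[4, 0], [0, 4]]
C³ = [[8, 12], [0, −8]]

[[8, 12], [0, −8]]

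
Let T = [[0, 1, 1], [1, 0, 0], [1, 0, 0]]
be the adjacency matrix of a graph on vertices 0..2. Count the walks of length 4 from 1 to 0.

The number of length-4 walks from vertex 1 to vertex 0 is entry (1,0) of T^4, where T is the adjacency matrix.
T^2 = [[2, 0, 0], [0, 1, 1], [0, 1, 1]]
T^3 = [[0, 2, 2], [2, 0, 0], [2, 0, 0]]
T^4 = [[4, 0, 0], [0, 2, 2], [0, 2, 2]]

0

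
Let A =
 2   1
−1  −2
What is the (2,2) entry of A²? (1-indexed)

3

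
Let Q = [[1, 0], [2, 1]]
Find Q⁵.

[[1, 0], [10, 1]]

Q = I + N where N = [[0, 0], [2, 0]] is strictly lower-triangular, so N² = 0.
(I + N)⁵ = I + 5·N = [[1, 0], [10, 1]].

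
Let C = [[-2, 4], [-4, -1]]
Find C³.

C² = [[-12, -12], [12, -15]]
C³ = [[72, -36], [36, 63]]

[[72, -36], [36, 63]]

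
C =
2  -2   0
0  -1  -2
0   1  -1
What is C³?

C² = [[4, -2, 4], [0, -1, 4], [0, -2, -1]]
C³ = [[8, -2, 0], [0, 5, -2], [0, 1, 5]]

[[8, -2, 0], [0, 5, -2], [0, 1, 5]]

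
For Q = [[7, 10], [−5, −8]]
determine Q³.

tr Q = −1 and det Q = −6, so the characteristic polynomial is λ² − (−1)λ + (−6) with roots −3 and 2.
Eigenvectors give P = [[1, 2], [−1, −1]] with P⁻¹ = [[−1, −2], [1, 1]], and Q = P·diag(−3, 2)·P⁻¹.
Then Q³ = P·diag(−27, 8)·P⁻¹ = [[−27, 16], [27, −8]] · [[−1, −2], [1, 1]] = [[43, 70], [−35, −62]].

[[43, 70], [−35, −62]]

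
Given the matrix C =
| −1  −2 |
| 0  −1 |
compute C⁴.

C² = [[1, 4], [0, 1]]
C³ = [[−1, −6], [0, −1]]
C⁴ = [[1, 8], [0, 1]]

[[1, 8], [0, 1]]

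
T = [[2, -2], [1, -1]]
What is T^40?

[[2, -2], [1, -1]]

T² = T (a projection; rank 1, trace 1), so T^40 = T.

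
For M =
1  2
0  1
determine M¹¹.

[[1, 22], [0, 1]]

M = I + N where N = [[0, 2], [0, 0]] is strictly upper-triangular, so N² = 0.
(I + N)¹¹ = I + 11·N = [[1, 22], [0, 1]].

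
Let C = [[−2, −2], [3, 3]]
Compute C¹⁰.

[[−2, −2], [3, 3]]

C² = C (a projection; rank 1, trace 1), so C¹⁰ = C.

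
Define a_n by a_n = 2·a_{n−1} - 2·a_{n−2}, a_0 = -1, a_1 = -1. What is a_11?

With companion matrix T = [[2, -2], [1, 0]], [a_n, a_{n−1}]ᵀ = T·[a_{n−1}, a_{n−2}]ᵀ, so [a_11, a_10]ᵀ = T¹⁰·[a_1, a_0]ᵀ.
T¹⁰ = [[32, -64], [32, -32]], giving [a_11, a_10]ᵀ = [[32], [0]].

32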